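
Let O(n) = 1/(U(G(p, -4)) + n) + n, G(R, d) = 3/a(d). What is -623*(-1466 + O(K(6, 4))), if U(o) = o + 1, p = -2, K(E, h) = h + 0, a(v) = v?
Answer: 15481550/17 ≈ 9.1068e+5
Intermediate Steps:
K(E, h) = h
G(R, d) = 3/d
U(o) = 1 + o
O(n) = n + 1/(¼ + n) (O(n) = 1/((1 + 3/(-4)) + n) + n = 1/((1 + 3*(-¼)) + n) + n = 1/((1 - ¾) + n) + n = 1/(¼ + n) + n = n + 1/(¼ + n))
-623*(-1466 + O(K(6, 4))) = -623*(-1466 + (4 + 4 + 4*4²)/(1 + 4*4)) = -623*(-1466 + (4 + 4 + 4*16)/(1 + 16)) = -623*(-1466 + (4 + 4 + 64)/17) = -623*(-1466 + (1/17)*72) = -623*(-1466 + 72/17) = -623*(-24850/17) = 15481550/17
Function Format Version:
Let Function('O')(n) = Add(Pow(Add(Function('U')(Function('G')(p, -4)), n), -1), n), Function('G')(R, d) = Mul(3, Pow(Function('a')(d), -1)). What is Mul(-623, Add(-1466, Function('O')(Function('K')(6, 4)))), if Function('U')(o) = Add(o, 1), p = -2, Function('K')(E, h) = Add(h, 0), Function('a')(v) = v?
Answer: Rational(15481550, 17) ≈ 9.1068e+5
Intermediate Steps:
Function('K')(E, h) = h
Function('G')(R, d) = Mul(3, Pow(d, -1))
Function('U')(o) = Add(1, o)
Function('O')(n) = Add(n, Pow(Add(Rational(1, 4), n), -1)) (Function('O')(n) = Add(Pow(Add(Add(1, Mul(3, Pow(-4, -1))), n), -1), n) = Add(Pow(Add(Add(1, Mul(3, Rational(-1, 4))), n), -1), n) = Add(Pow(Add(Add(1, Rational(-3, 4)), n), -1), n) = Add(Pow(Add(Rational(1, 4), n), -1), n) = Add(n, Pow(Add(Rational(1, 4), n), -1)))
Mul(-623, Add(-1466, Function('O')(Function('K')(6, 4)))) = Mul(-623, Add(-1466, Mul(Pow(Add(1, Mul(4, 4)), -1), Add(4, 4, Mul(4, Pow(4, 2)))))) = Mul(-623, Add(-1466, Mul(Pow(Add(1, 16), -1), Add(4, 4, Mul(4, 16))))) = Mul(-623, Add(-1466, Mul(Pow(17, -1), Add(4, 4, 64)))) = Mul(-623, Add(-1466, Mul(Rational(1, 17), 72))) = Mul(-623, Add(-1466, Rational(72, 17))) = Mul(-623, Rational(-24850, 17)) = Rational(15481550, 17)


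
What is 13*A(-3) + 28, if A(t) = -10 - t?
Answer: -63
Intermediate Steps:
13*A(-3) + 28 = 13*(-10 - 1*(-3)) + 28 = 13*(-10 + 3) + 28 = 13*(-7) + 28 = -91 + 28 = -63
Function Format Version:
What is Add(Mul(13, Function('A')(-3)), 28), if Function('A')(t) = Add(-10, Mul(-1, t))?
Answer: -63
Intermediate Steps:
Add(Mul(13, Function('A')(-3)), 28) = Add(Mul(13, Add(-10, Mul(-1, -3))), 28) = Add(Mul(13, Add(-10, 3)), 28) = Add(Mul(13, -7), 28) = Add(-91, 28) = -63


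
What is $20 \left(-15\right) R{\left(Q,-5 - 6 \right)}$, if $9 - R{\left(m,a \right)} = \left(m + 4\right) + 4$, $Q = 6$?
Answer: $1500$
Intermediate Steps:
$R{\left(m,a \right)} = 1 - m$ ($R{\left(m,a \right)} = 9 - \left(\left(m + 4\right) + 4\right) = 9 - \left(\left(4 + m\right) + 4\right) = 9 - \left(8 + m\right) = 1 - m$)
$20 \left(-15\right) R{\left(Q,-5 - 6 \right)} = 20 \left(-15\right) \left(1 - 6\right) = - 300 \left(1 - 6\right) = \left(-300\right) \left(-5\right) = 1500$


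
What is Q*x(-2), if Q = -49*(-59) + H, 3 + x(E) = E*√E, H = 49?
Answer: -8820 - 5880*I*√2 ≈ -8820.0 - 8315.6*I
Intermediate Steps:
x(E) = -3 + E^(3/2) (x(E) = -3 + E*√E = -3 + E^(3/2))
Q = 2940 (Q = -49*(-59) + 49 = 2891 + 49 = 2940)
Q*x(-2) = 2940*(-3 + (-2)^(3/2)) = 2940*(-3 - 2*I*√2) = -8820 - 5880*I*√2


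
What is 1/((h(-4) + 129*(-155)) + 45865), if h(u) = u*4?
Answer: 1/25854 ≈ 3.8679e-5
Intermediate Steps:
h(u) = 4*u
1/((h(-4) + 129*(-155)) + 45865) = 1/((4*(-4) + 129*(-155)) + 45865) = 1/((-16 - 19995) + 45865) = 1/(-20011 + 45865) = 1/25854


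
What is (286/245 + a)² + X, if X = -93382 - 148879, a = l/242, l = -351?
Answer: -851620804901011/3515304100 ≈ -2.4226e+5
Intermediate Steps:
a = -351/242 ≈ -1.4504
X = -242261
(286/245 + a)² + X = (286/245 - 351/242)² - 242261 = (-16783/59290)² - 242261 = 281669089/3515304100 - 242261 = -851620804901011/3515304100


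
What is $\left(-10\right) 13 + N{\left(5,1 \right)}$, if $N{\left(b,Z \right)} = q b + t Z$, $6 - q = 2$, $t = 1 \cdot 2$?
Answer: $-108$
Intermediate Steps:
$t = 2$
$q = 4$ ($q = 6 - 2 = 4$)
$N{\left(b,Z \right)} = 2 Z + 4 b$ ($N{\left(b,Z \right)} = 4 b + 2 Z = 2 Z + 4 b$)
$\left(-10\right) 13 + N{\left(5,1 \right)} = \left(-10\right) 13 + \left(2 \cdot 1 + 4 \cdot 5\right) = -130 + \left(2 + 20\right) = -130 + 22 = -108$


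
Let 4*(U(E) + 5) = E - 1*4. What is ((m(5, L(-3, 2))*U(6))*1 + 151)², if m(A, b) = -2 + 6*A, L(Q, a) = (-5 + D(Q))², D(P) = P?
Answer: 625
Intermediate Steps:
L(Q, a) = (-5 + Q)²
U(E) = -6 + E/4 (U(E) = -5 + (E - 1*4)/4 = -5 + (E - 4)/4 = -5 + (-4 + E)/4 = -5 + (-1 + E/4) = -6 + E/4)
((m(5, L(-3, 2))*U(6))*1 + 151)² = (((-2 + 6*5)*(-6 + (¼)*6))*1 + 151)² = (((-2 + 30)*(-6 + 3/2))*1 + 151)² = ((28*(-9/2))*1 + 151)² = (-126*1 + 151)² = (-126 + 151)² = 25² = 625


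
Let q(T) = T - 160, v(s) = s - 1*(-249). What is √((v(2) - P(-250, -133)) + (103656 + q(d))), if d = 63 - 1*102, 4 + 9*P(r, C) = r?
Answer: √933626/3 ≈ 322.08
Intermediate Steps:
P(r, C) = -4/9 + r/9
d = -39 (d = 63 - 102 = -39)
v(s) = 249 + s (v(s) = s + 249 = 249 + s)
q(T) = -160 + T
√((v(2) - P(-250, -133)) + (103656 + q(d))) = √(((249 + 2) - (-4/9 + (⅑)*(-250))) + (103656 + (-160 - 39))) = √((251 - (-4/9 - 250/9)) + (103656 - 199)) = √((251 - 1*(-254/9)) + 103457) = √((251 + 254/9) + 103457) = √(2513/9 + 103457) = √(933626/9) = √933626/3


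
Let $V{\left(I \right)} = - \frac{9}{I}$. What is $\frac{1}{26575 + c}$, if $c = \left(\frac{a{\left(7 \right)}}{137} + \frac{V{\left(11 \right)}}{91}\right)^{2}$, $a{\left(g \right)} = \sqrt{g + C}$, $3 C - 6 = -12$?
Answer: $\frac{3133073640008062957092887}{83261433071126965089978320727} + \frac{5158149551260706 \sqrt{5}}{27753811023708988363326106909} \approx 3.7629 \cdot 10^{-5}$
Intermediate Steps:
$C = -2$ ($C = 2 + \frac{1}{3} \left(-12\right) = 2 - 4 = -2$)
$a{\left(g \right)} = \sqrt{-2 + g}$ ($a{\left(g \right)} = \sqrt{g - 2} = \sqrt{-2 + g}$)
$c = \left(- \frac{9}{1001} + \frac{\sqrt{5}}{137}\right)^{2}$ ($c = \left(\frac{\sqrt{-2 + 7}}{137} + \frac{\left(-9\right) \frac{1}{11}}{91}\right)^{2} = \left(\sqrt{5} \cdot \frac{1}{137} + \left(-9\right) \frac{1}{11} \cdot \frac{1}{91}\right)^{2} = \left(\frac{\sqrt{5}}{137} - \frac{9}{1001}\right)^{2} = \left(- \frac{9}{1001} + \frac{\sqrt{5}}{137}\right)^{2} \approx 5.3738 \cdot 10^{-5}$)
$\frac{1}{26575 + c} = \frac{1}{26575 + \left(\frac{6530294}{18806556769} - \frac{18 \sqrt{5}}{137137}\right)} = \frac{1}{\frac{499784252666469}{18806556769} - \frac{18 \sqrt{5}}{137137}}$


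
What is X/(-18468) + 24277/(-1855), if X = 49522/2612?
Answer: -585587944271/44741130840 ≈ -13.088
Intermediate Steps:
X = 24761/1306 (X = 49522*(1/2612) = 24761/1306 ≈ 18.959)
X/(-18468) + 24277/(-1855) = (24761/1306)/(-18468) + 24277/(-1855) = (24761/1306)*(-1/18468) + 24277*(-1/1855) = -24761/24119208 - 24277/1855 = -585587944271/44741130840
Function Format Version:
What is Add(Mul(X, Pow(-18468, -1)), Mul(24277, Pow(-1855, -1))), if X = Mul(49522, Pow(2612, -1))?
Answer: Rational(-585587944271, 44741130840) ≈ -13.088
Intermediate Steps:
X = Rational(24761, 1306) (X = Mul(49522, Rational(1, 2612)) = Rational(24761, 1306) ≈ 18.959)
Add(Mul(X, Pow(-18468, -1)), Mul(24277, Pow(-1855, -1))) = Add(Mul(Rational(24761, 1306), Pow(-18468, -1)), Mul(24277, Pow(-1855, -1))) = Add(Mul(Rational(24761, 1306), Rational(-1, 18468)), Mul(24277, Rational(-1, 1855))) = Add(Rational(-24761, 24119208), Rational(-24277, 1855)) = Rational(-585587944271, 44741130840)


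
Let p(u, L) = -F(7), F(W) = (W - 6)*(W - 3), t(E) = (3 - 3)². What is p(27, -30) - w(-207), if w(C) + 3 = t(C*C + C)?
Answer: -1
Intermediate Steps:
t(E) = 0 (t(E) = 0² = 0)
w(C) = -3 (w(C) = -3 + 0 = -3)
F(W) = (-6 + W)*(-3 + W)
p(u, L) = -4 (p(u, L) = -(18 + 7² - 9*7) = -(18 + 49 - 63) = -1*4 = -4)
p(27, -30) - w(-207) = -4 - 1*(-3) = -4 + 3 = -1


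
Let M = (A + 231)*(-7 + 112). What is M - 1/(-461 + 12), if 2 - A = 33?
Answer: 9429001/449 ≈ 21000.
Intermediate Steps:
A = -31 (A = 2 - 1*33 = 2 - 33 = -31)
M = 21000 (M = (-31 + 231)*(-7 + 112) = 200*105 = 21000)
M - 1/(-461 + 12) = 21000 - 1/(-461 + 12) = 21000 - 1/(-449) = 21000 - 1*(-1/449) = 21000 + 1/449 = 9429001/449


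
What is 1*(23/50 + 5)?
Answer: 273/50 ≈ 5.4600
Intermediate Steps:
1*(23/50 + 5) = 1*(273/50) = 273/50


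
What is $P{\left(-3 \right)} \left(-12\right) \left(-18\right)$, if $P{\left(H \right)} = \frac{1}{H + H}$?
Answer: $-36$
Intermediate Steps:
$P{\left(H \right)} = \frac{1}{2 H}$
$P{\left(-3 \right)} \left(-12\right) \left(-18\right) = \frac{1}{2 \left(-3\right)} \left(-12\right) \left(-18\right) = \frac{1}{2} \left(- \frac{1}{3}\right) \left(-12\right) \left(-18\right) = \left(- \frac{1}{6}\right) \left(-12\right) \left(-18\right) = 2 \left(-18\right) = -36$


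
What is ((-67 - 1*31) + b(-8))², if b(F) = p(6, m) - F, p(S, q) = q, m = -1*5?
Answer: 9025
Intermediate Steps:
m = -5
b(F) = -5 - F
((-67 - 1*31) + b(-8))² = ((-67 - 1*31) + (-5 - 1*(-8)))² = ((-67 - 31) + (-5 + 8))² = (-98 + 3)² = (-95)² = 9025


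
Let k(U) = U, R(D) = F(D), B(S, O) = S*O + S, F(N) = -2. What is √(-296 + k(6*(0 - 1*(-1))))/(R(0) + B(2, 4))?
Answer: I*√290/8 ≈ 2.1287*I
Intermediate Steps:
B(S, O) = S + O*S (B(S, O) = O*S + S = S + O*S)
R(D) = -2
√(-296 + k(6*(0 - 1*(-1))))/(R(0) + B(2, 4)) = √(-296 + 6*(0 - 1*(-1)))/(-2 + 2*(1 + 4)) = √(-296 + 6*(0 + 1))/(-2 + 2*5) = √(-296 + 6*1)/(-2 + 10) = √(-296 + 6)/8 = √(-290)/8 = (I*√290)/8 = I*√290/8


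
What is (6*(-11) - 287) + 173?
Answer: -180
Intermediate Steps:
(6*(-11) - 287) + 173 = (-66 - 287) + 173 = -353 + 173 = -180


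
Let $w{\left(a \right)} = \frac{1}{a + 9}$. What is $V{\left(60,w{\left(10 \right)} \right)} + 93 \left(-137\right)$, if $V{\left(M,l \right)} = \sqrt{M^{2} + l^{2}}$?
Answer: $-12741 + \frac{\sqrt{1299601}}{19} \approx -12681.0$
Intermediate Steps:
$w{\left(a \right)} = \frac{1}{9 + a}$
$V{\left(60,w{\left(10 \right)} \right)} + 93 \left(-137\right) = \sqrt{60^{2} + \left(\frac{1}{9 + 10}\right)^{2}} + 93 \left(-137\right) = \sqrt{3600 + \left(\frac{1}{19}\right)^{2}} - 12741 = \sqrt{3600 + \frac{1}{361}} - 12741 = \sqrt{\frac{1299601}{361}} - 12741 = \frac{\sqrt{1299601}}{19} - 12741 = -12741 + \frac{\sqrt{1299601}}{19}$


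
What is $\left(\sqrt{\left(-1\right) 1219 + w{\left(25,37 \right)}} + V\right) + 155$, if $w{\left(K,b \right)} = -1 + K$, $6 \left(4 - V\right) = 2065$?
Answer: $- \frac{1111}{6} + i \sqrt{1195} \approx -185.17 + 34.569 i$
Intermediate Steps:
$V = - \frac{2041}{6}$ ($V = 4 - \frac{2065}{6} = - \frac{2041}{6} \approx -340.17$)
$\left(\sqrt{\left(-1\right) 1219 + w{\left(25,37 \right)}} + V\right) + 155 = \left(\sqrt{\left(-1\right) 1219 + \left(-1 + 25\right)} - \frac{2041}{6}\right) + 155 = \left(\sqrt{-1219 + 24} - \frac{2041}{6}\right) + 155 = \left(\sqrt{-1195} - \frac{2041}{6}\right) + 155 = \left(i \sqrt{1195} - \frac{2041}{6}\right) + 155 = \left(- \frac{2041}{6} + i \sqrt{1195}\right) + 155 = - \frac{1111}{6} + i \sqrt{1195}$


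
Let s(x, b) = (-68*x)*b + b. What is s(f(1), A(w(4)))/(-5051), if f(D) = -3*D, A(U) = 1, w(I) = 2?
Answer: -205/5051 ≈ -0.040586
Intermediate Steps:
s(x, b) = b - 68*b*x (s(x, b) = -68*b*x + b = b - 68*b*x)
s(f(1), A(w(4)))/(-5051) = (1*(1 - (-204)))/(-5051) = (1*(1 - 68*(-3)))*(-1/5051) = (1*(1 + 204))*(-1/5051) = (1*205)*(-1/5051) = 205*(-1/5051) = -205/5051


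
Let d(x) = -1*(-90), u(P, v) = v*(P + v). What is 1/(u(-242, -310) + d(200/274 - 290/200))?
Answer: 1/171210 ≈ 5.8408e-6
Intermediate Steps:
d(x) = 90
1/(u(-242, -310) + d(200/274 - 290/200)) = 1/(-310*(-242 - 310) + 90) = 1/(-310*(-552) + 90) = 1/(171120 + 90) = 1/171210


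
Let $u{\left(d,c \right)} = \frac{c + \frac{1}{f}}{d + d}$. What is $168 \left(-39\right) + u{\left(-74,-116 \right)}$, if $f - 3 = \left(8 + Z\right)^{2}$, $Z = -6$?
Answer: $- \frac{6787061}{1036} \approx -6551.2$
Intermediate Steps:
$f = 7$ ($f = 3 + \left(8 - 6\right)^{2} = 3 + 2^{2} = 3 + 4 = 7$)
$u{\left(d,c \right)} = \frac{\frac{1}{7} + c}{2 d}$ ($u{\left(d,c \right)} = \frac{c + \frac{1}{7}}{d + d} = \frac{c + \frac{1}{7}}{2 d} = \left(\frac{1}{7} + c\right) \frac{1}{2 d} = \frac{\frac{1}{7} + c}{2 d}$)
$168 \left(-39\right) + u{\left(-74,-116 \right)} = 168 \left(-39\right) + \frac{1 + 7 \left(-116\right)}{14 \left(-74\right)} = -6552 + \frac{1}{14} \left(- \frac{1}{74}\right) \left(1 - 812\right) = -6552 + \frac{1}{14} \left(- \frac{1}{74}\right) \left(-811\right) = -6552 + \frac{811}{1036} = - \frac{6787061}{1036}$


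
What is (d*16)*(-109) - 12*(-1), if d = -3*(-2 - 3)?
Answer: -26148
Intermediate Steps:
d = 15 (d = -3*(-5) = 15)
(d*16)*(-109) - 12*(-1) = (15*16)*(-109) - 12*(-1) = 240*(-109) + 12 = -26160 + 12 = -26148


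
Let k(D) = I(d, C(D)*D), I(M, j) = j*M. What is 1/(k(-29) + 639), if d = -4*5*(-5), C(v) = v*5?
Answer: 1/421139 ≈ 2.3745e-6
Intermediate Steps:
C(v) = 5*v
d = 100 (d = -20*(-5) = 100)
I(M, j) = M*j
k(D) = 500*D² (k(D) = 100*((5*D)*D) = 100*(5*D²) = 500*D²)
1/(k(-29) + 639) = 1/(500*(-29)² + 639) = 1/(500*841 + 639) = 1/(420500 + 639) = 1/421139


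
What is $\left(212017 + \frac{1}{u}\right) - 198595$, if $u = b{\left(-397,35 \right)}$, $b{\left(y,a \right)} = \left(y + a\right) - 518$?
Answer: $\frac{11811359}{880} \approx 13422.0$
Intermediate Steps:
$b{\left(y,a \right)} = -518 + a + y$ ($b{\left(y,a \right)} = \left(a + y\right) - 518 = -518 + a + y$)
$u = -880$ ($u = -518 + 35 - 397 = -880$)
$\left(212017 + \frac{1}{u}\right) - 198595 = \left(212017 + \frac{1}{-880}\right) - 198595 = \left(212017 - \frac{1}{880}\right) - 198595 = \frac{186574959}{880} - 198595 = \frac{11811359}{880}$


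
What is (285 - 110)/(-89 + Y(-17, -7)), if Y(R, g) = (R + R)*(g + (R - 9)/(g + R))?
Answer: 1050/673 ≈ 1.5602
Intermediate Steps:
Y(R, g) = 2*R*(g + (-9 + R)/(R + g)) (Y(R, g) = (2*R)*(g + (-9 + R)/(R + g)) = 2*R*(g + (-9 + R)/(R + g)))
(285 - 110)/(-89 + Y(-17, -7)) = (285 - 110)/(-89 + 2*(-17)*(-9 - 17 + (-7)² - 17*(-7))/(-17 - 7)) = 175/(-89 + 2*(-17)*(-9 - 17 + 49 + 119)/(-24)) = 175/(-89 + 2*(-17)*(-1/24)*142) = 175/(-89 + 1207/6) = 175/(673/6) = 175*(6/673) = 1050/673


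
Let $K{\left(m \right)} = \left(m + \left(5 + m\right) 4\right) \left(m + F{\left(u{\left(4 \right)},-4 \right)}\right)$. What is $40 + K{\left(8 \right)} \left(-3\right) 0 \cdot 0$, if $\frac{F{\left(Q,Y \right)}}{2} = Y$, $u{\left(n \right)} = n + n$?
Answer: $40$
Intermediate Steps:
$u{\left(n \right)} = 2 n$
$F{\left(Q,Y \right)} = 2 Y$
$K{\left(m \right)} = \left(-8 + m\right) \left(20 + 5 m\right)$ ($K{\left(m \right)} = \left(m + \left(5 + m\right) 4\right) \left(m + 2 \left(-4\right)\right) = \left(m + \left(20 + 4 m\right)\right) \left(m - 8\right) = \left(20 + 5 m\right) \left(-8 + m\right) = \left(-8 + m\right) \left(20 + 5 m\right)$)
$40 + K{\left(8 \right)} \left(-3\right) 0 \cdot 0 = 40 + \left(-160 - 160 + 5 \cdot 8^{2}\right) \left(-3\right) 0 \cdot 0 = 40 + \left(-160 - 160 + 5 \cdot 64\right) 0 \cdot 0 = 40 + \left(-160 - 160 + 320\right) 0 = 40 + 0 \cdot 0 = 40 + 0 = 40$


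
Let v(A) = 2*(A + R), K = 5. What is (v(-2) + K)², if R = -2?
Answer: 9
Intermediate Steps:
v(A) = -4 + 2*A (v(A) = 2*(A - 2) = 2*(-2 + A) = -4 + 2*A)
(v(-2) + K)² = ((-4 + 2*(-2)) + 5)² = ((-4 - 4) + 5)² = (-8 + 5)² = (-3)² = 9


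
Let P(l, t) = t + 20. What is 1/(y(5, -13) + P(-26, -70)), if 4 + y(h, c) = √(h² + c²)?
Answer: -27/1361 - √194/2722 ≈ -0.024955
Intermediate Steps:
y(h, c) = -4 + √(c² + h²) (y(h, c) = -4 + √(h² + c²) = -4 + √(c² + h²))
P(l, t) = 20 + t
1/(y(5, -13) + P(-26, -70)) = 1/((-4 + √((-13)² + 5²)) + (20 - 70)) = 1/((-4 + √(169 + 25)) - 50) = 1/((-4 + √194) - 50) = 1/(-54 + √194)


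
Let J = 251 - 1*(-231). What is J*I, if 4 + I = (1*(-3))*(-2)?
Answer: 964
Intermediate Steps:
J = 482 (J = 251 + 231 = 482)
I = 2 (I = -4 + (1*(-3))*(-2) = -4 - 3*(-2) = -4 + 6 = 2)
J*I = 482*2 = 964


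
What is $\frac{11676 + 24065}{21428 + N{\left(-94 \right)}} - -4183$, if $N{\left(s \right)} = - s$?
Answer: $\frac{90062267}{21522} \approx 4184.7$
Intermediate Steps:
$\frac{11676 + 24065}{21428 + N{\left(-94 \right)}} - -4183 = \frac{11676 + 24065}{21428 - -94} - -4183 = \frac{35741}{21428 + 94} + 4183 = \frac{35741}{21522} + 4183 = \frac{90062267}{21522}$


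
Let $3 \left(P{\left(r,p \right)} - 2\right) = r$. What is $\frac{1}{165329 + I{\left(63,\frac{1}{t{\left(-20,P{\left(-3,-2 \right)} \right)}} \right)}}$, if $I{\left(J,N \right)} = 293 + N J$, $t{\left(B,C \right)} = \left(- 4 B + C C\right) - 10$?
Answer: $\frac{71}{11759225} \approx 6.0378 \cdot 10^{-6}$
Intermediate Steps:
$P{\left(r,p \right)} = 2 + \frac{r}{3}$
$t{\left(B,C \right)} = -10 + C^{2} - 4 B$ ($t{\left(B,C \right)} = \left(- 4 B + C^{2}\right) - 10 = \left(C^{2} - 4 B\right) - 10 = -10 + C^{2} - 4 B$)
$I{\left(J,N \right)} = 293 + J N$
$\frac{1}{165329 + I{\left(63,\frac{1}{t{\left(-20,P{\left(-3,-2 \right)} \right)}} \right)}} = \frac{1}{165329 + \left(293 + \frac{63}{-10 + \left(2 + \frac{1}{3} \left(-3\right)\right)^{2} - -80}\right)} = \frac{1}{165329 + \left(293 + \frac{63}{-10 + \left(2 - 1\right)^{2} + 80}\right)} = \frac{1}{165329 + \left(293 + \frac{63}{-10 + 1^{2} + 80}\right)} = \frac{1}{165329 + \left(293 + \frac{63}{-10 + 1 + 80}\right)} = \frac{1}{165329 + \left(293 + \frac{63}{71}\right)} = \frac{1}{165329 + \frac{20866}{71}} = \frac{1}{\frac{11759225}{71}} = \frac{71}{11759225}$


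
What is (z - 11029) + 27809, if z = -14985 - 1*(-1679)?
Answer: 3474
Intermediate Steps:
z = -13306 (z = -14985 + 1679 = -13306)
(z - 11029) + 27809 = (-13306 - 11029) + 27809 = -24335 + 27809 = 3474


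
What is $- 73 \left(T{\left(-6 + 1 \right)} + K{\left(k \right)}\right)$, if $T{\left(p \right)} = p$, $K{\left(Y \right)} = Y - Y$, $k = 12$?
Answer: $365$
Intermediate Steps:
$K{\left(Y \right)} = 0$
$- 73 \left(T{\left(-6 + 1 \right)} + K{\left(k \right)}\right) = - 73 \left(\left(-6 + 1\right) + 0\right) = - 73 \left(-5 + 0\right) = \left(-73\right) \left(-5\right) = 365$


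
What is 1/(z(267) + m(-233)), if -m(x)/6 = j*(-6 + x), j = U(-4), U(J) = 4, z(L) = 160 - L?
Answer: 1/5629 ≈ 0.00017765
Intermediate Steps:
j = 4
m(x) = 144 - 24*x (m(x) = -24*(-6 + x) = -6*(-24 + 4*x) = 144 - 24*x)
1/(z(267) + m(-233)) = 1/((160 - 1*267) + (144 - 24*(-233))) = 1/((160 - 267) + (144 + 5592)) = 1/(-107 + 5736) = 1/5629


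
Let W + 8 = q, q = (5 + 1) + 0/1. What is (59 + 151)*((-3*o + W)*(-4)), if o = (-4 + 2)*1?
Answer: -3360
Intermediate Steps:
o = -2 (o = -2*1 = -2)
q = 6 (q = 6 + 0*1 = 6 + 0 = 6)
W = -2 (W = -8 + 6 = -2)
(59 + 151)*((-3*o + W)*(-4)) = (59 + 151)*((-3*(-2) - 2)*(-4)) = 210*((6 - 2)*(-4)) = 210*(4*(-4)) = 210*(-16) = -3360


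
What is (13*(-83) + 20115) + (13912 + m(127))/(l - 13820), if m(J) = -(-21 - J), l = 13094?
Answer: 6903038/363 ≈ 19017.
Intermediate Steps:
m(J) = 21 + J
(13*(-83) + 20115) + (13912 + m(127))/(l - 13820) = (13*(-83) + 20115) + (13912 + (21 + 127))/(13094 - 13820) = (-1079 + 20115) + (13912 + 148)/(-726) = 19036 + 14060*(-1/726) = 19036 - 7030/363 = 6903038/363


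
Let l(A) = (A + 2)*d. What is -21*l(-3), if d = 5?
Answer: 105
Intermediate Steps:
l(A) = 10 + 5*A (l(A) = (A + 2)*5 = (2 + A)*5 = 10 + 5*A)
-21*l(-3) = -21*(10 + 5*(-3)) = -21*(10 - 15) = -21*(-5) = 105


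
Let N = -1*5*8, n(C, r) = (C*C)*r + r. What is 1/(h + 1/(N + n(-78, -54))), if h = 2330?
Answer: 328630/765707899 ≈ 0.00042918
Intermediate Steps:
n(C, r) = r + r*C² (n(C, r) = C²*r + r = r*C² + r = r + r*C²)
N = -40 (N = -5*8 = -40)
1/(h + 1/(N + n(-78, -54))) = 1/(2330 + 1/(-40 - 54*(1 + (-78)²))) = 1/(2330 + 1/(-40 - 54*(1 + 6084))) = 1/(2330 + 1/(-40 - 54*6085)) = 1/(2330 + 1/(-40 - 328590)) = 1/(2330 + 1/(-328630)) = 1/(2330 - 1/328630) = 1/(765707899/328630) = 328630/765707899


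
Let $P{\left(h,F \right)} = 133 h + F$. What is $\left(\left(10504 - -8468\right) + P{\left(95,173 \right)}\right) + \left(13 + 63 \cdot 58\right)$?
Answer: $35447$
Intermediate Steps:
$P{\left(h,F \right)} = F + 133 h$
$\left(\left(10504 - -8468\right) + P{\left(95,173 \right)}\right) + \left(13 + 63 \cdot 58\right) = \left(\left(10504 - -8468\right) + \left(173 + 133 \cdot 95\right)\right) + \left(13 + 63 \cdot 58\right) = \left(\left(10504 + 8468\right) + \left(173 + 12635\right)\right) + \left(13 + 3654\right) = \left(18972 + 12808\right) + 3667 = 31780 + 3667 = 35447$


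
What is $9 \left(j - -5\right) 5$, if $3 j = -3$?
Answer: $180$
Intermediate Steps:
$j = -1$ ($j = \frac{1}{3} \left(-3\right) = -1$)
$9 \left(j - -5\right) 5 = 9 \left(-1 - -5\right) 5 = 9 \left(-1 + 5\right) 5 = 9 \cdot 4 \cdot 5 = 36 \cdot 5 = 180$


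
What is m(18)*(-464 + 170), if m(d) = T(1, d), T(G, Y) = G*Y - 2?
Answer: -4704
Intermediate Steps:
T(G, Y) = -2 + G*Y
m(d) = -2 + d (m(d) = -2 + 1*d = -2 + d)
m(18)*(-464 + 170) = (-2 + 18)*(-464 + 170) = 16*(-294) = -4704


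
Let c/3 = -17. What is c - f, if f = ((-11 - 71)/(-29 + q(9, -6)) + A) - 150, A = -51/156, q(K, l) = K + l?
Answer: 5001/52 ≈ 96.173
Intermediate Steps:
c = -51 (c = 3*(-17) = -51)
A = -17/52 (A = -51*1/156 = -17/52 ≈ -0.32692)
f = -7653/52 (f = ((-11 - 71)/(-29 + (9 - 6)) - 17/52) - 150 = (-82/(-29 + 3) - 17/52) - 150 = (-82/(-26) - 17/52) - 150 = (-82*(-1/26) - 17/52) - 150 = (41/13 - 17/52) - 150 = 147/52 - 150 = -7653/52 ≈ -147.17)
c - f = -51 - 1*(-7653/52) = -51 + 7653/52 = 5001/52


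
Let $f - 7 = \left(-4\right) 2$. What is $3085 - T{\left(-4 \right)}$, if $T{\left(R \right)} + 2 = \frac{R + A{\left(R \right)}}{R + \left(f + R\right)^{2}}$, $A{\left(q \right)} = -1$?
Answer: $\frac{64832}{21} \approx 3087.2$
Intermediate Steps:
$f = -1$ ($f = 7 - 8 = -1$)
$T{\left(R \right)} = -2 + \frac{-1 + R}{R + \left(-1 + R\right)^{2}}$ ($T{\left(R \right)} = -2 + \frac{R - 1}{R + \left(-1 + R\right)^{2}} = -2 + \frac{-1 + R}{R + \left(-1 + R\right)^{2}}$)
$3085 - T{\left(-4 \right)} = 3085 - \frac{-3 - 2 \left(-4\right)^{2} + 3 \left(-4\right)}{1 + \left(-4\right)^{2} - -4} = 3085 - \frac{-3 - 32 - 12}{1 + 16 + 4} = 3085 - \frac{-3 - 32 - 12}{21} = 3085 - \frac{1}{21} \left(-47\right) = 3085 - - \frac{47}{21} = 3085 + \frac{47}{21} = \frac{64832}{21}$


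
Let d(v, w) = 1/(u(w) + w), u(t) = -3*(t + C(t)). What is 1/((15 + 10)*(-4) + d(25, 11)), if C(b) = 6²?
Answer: -130/13001 ≈ -0.0099992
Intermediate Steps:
C(b) = 36
u(t) = -108 - 3*t (u(t) = -3*(t + 36) = -3*(36 + t) = -108 - 3*t)
d(v, w) = 1/(-108 - 2*w) (d(v, w) = 1/((-108 - 3*w) + w) = 1/(-108 - 2*w))
1/((15 + 10)*(-4) + d(25, 11)) = 1/((15 + 10)*(-4) - 1/(108 + 2*11)) = 1/(25*(-4) - 1/(108 + 22)) = 1/(-100 - 1/130) = 1/(-13001/130) = -130/13001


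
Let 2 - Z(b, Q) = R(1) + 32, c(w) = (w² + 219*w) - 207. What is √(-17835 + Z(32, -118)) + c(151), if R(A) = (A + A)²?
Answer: 55663 + I*√17869 ≈ 55663.0 + 133.68*I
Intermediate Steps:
R(A) = 4*A² (R(A) = (2*A)² = 4*A²)
c(w) = -207 + w² + 219*w
Z(b, Q) = -34 (Z(b, Q) = 2 - (4*1² + 32) = 2 - (4*1 + 32) = 2 - (4 + 32) = 2 - 1*36 = 2 - 36 = -34)
√(-17835 + Z(32, -118)) + c(151) = √(-17835 - 34) + (-207 + 151² + 219*151) = √(-17869) + (-207 + 22801 + 33069) = I*√17869 + 55663 = 55663 + I*√17869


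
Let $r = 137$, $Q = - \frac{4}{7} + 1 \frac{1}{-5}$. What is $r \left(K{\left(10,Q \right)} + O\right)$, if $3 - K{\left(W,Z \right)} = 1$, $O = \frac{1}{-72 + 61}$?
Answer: $\frac{2877}{11} \approx 261.55$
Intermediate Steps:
$O = - \frac{1}{11}$ ($O = \frac{1}{-11} = - \frac{1}{11} \approx -0.090909$)
$Q = - \frac{27}{35}$ ($Q = \left(-4\right) \frac{1}{7} + 1 \left(- \frac{1}{5}\right) = - \frac{4}{7} - \frac{1}{5} = - \frac{27}{35} \approx -0.77143$)
$K{\left(W,Z \right)} = 2$ ($K{\left(W,Z \right)} = 3 - 1 = 2$)
$r \left(K{\left(10,Q \right)} + O\right) = 137 \left(2 - \frac{1}{11}\right) = 137 \cdot \frac{21}{11} = \frac{2877}{11}$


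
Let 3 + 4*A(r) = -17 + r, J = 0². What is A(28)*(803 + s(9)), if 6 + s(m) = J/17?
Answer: 1594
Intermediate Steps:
J = 0
A(r) = -5 + r/4 (A(r) = -¾ + (-17 + r)/4 = -¾ + (-17/4 + r/4) = -5 + r/4)
s(m) = -6 (s(m) = -6 + 0/17 = -6 + 0*(1/17) = -6 + 0 = -6)
A(28)*(803 + s(9)) = (-5 + (¼)*28)*(803 - 6) = (-5 + 7)*797 = 2*797 = 1594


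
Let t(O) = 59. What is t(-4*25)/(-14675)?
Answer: -59/14675 ≈ -0.0040204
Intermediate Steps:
t(-4*25)/(-14675) = 59/(-14675) = 59*(-1/14675) = -59/14675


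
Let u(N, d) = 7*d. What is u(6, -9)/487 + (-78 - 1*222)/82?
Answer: -75633/19967 ≈ -3.7879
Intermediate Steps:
u(6, -9)/487 + (-78 - 1*222)/82 = (7*(-9))/487 + (-78 - 1*222)/82 = -63*1/487 + (-78 - 222)*(1/82) = -63/487 - 300*1/82 = -63/487 - 150/41 = -75633/19967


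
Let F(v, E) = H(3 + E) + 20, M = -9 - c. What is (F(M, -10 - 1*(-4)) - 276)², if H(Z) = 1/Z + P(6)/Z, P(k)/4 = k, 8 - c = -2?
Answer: 628849/9 ≈ 69872.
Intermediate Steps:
c = 10 (c = 8 - 1*(-2) = 8 + 2 = 10)
P(k) = 4*k
H(Z) = 25/Z (H(Z) = 1/Z + (4*6)/Z = 1/Z + 24/Z = 25/Z)
M = -19 (M = -9 - 1*10 = -9 - 10 = -19)
F(v, E) = 20 + 25/(3 + E) (F(v, E) = 25/(3 + E) + 20 = 20 + 25/(3 + E))
(F(M, -10 - 1*(-4)) - 276)² = (5*(17 + 4*(-10 - 1*(-4)))/(3 + (-10 - 1*(-4))) - 276)² = (5*(17 + 4*(-10 + 4))/(3 + (-10 + 4)) - 276)² = (5*(17 + 4*(-6))/(3 - 6) - 276)² = (5*(17 - 24)/(-3) - 276)² = (5*(-⅓)*(-7) - 276)² = (35/3 - 276)² = (-793/3)² = 628849/9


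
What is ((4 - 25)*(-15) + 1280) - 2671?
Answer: -1076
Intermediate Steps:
((4 - 25)*(-15) + 1280) - 2671 = (-21*(-15) + 1280) - 2671 = (315 + 1280) - 2671 = 1595 - 2671 = -1076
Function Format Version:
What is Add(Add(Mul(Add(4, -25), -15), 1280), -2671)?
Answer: -1076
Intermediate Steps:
Add(Add(Mul(Add(4, -25), -15), 1280), -2671) = Add(Add(Mul(-21, -15), 1280), -2671) = Add(Add(315, 1280), -2671) = Add(1595, -2671) = -1076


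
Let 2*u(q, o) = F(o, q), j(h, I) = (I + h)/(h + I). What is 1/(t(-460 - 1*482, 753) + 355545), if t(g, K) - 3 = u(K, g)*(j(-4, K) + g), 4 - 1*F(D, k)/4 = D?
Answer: -1/1424824 ≈ -7.0184e-7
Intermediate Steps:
F(D, k) = 16 - 4*D
j(h, I) = 1 (j(h, I) = (I + h)/(I + h) = 1)
u(q, o) = 8 - 2*o (u(q, o) = (16 - 4*o)/2 = 8 - 2*o)
t(g, K) = 3 + (1 + g)*(8 - 2*g) (t(g, K) = 3 + (8 - 2*g)*(1 + g) = 3 + (1 + g)*(8 - 2*g))
1/(t(-460 - 1*482, 753) + 355545) = 1/((11 - 2*(-460 - 1*482)² + 6*(-460 - 1*482)) + 355545) = 1/((11 - 2*(-460 - 482)² + 6*(-460 - 482)) + 355545) = 1/((11 - 2*(-942)² + 6*(-942)) + 355545) = 1/((11 - 2*887364 - 5652) + 355545) = 1/((11 - 1774728 - 5652) + 355545) = 1/(-1780369 + 355545) = 1/(-1424824) = -1/1424824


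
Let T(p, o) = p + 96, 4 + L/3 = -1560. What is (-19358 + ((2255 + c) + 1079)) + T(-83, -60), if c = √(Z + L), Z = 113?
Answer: -16011 + I*√4579 ≈ -16011.0 + 67.668*I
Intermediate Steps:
L = -4692 (L = -12 + 3*(-1560) = -12 - 4680 = -4692)
T(p, o) = 96 + p
c = I*√4579 (c = √(113 - 4692) = √(-4579) = I*√4579 ≈ 67.668*I)
(-19358 + ((2255 + c) + 1079)) + T(-83, -60) = (-19358 + ((2255 + I*√4579) + 1079)) + (96 - 83) = (-19358 + (3334 + I*√4579)) + 13 = (-16024 + I*√4579) + 13 = -16011 + I*√4579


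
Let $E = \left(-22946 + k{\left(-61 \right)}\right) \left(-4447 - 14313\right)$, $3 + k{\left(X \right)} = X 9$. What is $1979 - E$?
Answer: $-440820501$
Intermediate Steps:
$k{\left(X \right)} = -3 + 9 X$ ($k{\left(X \right)} = -3 + X 9 = -3 + 9 X$)
$E = 440822480$ ($E = \left(-22946 + \left(-3 + 9 \left(-61\right)\right)\right) \left(-4447 - 14313\right) = \left(-22946 - 552\right) \left(-18760\right) = \left(-23498\right) \left(-18760\right) = 440822480$)
$1979 - E = 1979 - 440822480 = -440820501$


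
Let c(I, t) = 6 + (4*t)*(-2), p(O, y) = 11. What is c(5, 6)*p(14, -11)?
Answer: -462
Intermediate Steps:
c(I, t) = 6 - 8*t
c(5, 6)*p(14, -11) = (6 - 8*6)*11 = (6 - 48)*11 = -42*11 = -462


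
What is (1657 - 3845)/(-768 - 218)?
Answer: 1094/493 ≈ 2.2191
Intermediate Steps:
(1657 - 3845)/(-768 - 218) = -2188/(-986) = -2188*(-1/986) = 1094/493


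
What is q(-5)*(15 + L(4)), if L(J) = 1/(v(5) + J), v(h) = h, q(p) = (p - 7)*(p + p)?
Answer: 5440/3 ≈ 1813.3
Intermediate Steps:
q(p) = 2*p*(-7 + p) (q(p) = (-7 + p)*(2*p) = 2*p*(-7 + p))
L(J) = 1/(5 + J)
q(-5)*(15 + L(4)) = (2*(-5)*(-7 - 5))*(15 + 1/(5 + 4)) = (2*(-5)*(-12))*(15 + 1/9) = 120*(15 + ⅑) = 120*(136/9) = 5440/3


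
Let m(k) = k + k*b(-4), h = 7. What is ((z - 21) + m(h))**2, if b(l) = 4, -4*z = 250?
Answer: 9409/4 ≈ 2352.3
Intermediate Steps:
z = -125/2 (z = -1/4*250 = -125/2 ≈ -62.500)
m(k) = 5*k (m(k) = k + k*4 = k + 4*k = 5*k)
((z - 21) + m(h))**2 = ((-125/2 - 21) + 5*7)**2 = (-167/2 + 35)**2 = (-97/2)**2 = 9409/4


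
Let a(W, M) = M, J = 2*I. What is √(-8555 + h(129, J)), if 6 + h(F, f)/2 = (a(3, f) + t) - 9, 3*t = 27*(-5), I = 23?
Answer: I*√8583 ≈ 92.645*I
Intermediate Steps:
J = 46 (J = 2*23 = 46)
t = -45 (t = (27*(-5))/3 = (⅓)*(-135) = -45)
h(F, f) = -120 + 2*f (h(F, f) = -12 + 2*((f - 45) - 9) = -12 + 2*((-45 + f) - 9) = -12 + 2*(-54 + f) = -12 + (-108 + 2*f) = -120 + 2*f)
√(-8555 + h(129, J)) = √(-8555 + (-120 + 2*46)) = √(-8555 + (-120 + 92)) = √(-8555 - 28) = √(-8583) = I*√8583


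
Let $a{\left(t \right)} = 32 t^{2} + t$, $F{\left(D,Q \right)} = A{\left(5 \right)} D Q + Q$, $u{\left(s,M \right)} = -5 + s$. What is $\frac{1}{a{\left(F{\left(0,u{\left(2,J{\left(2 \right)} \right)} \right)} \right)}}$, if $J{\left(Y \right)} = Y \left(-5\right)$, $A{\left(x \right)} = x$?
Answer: $\frac{1}{285} \approx 0.0035088$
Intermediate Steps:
$J{\left(Y \right)} = - 5 Y$
$F{\left(D,Q \right)} = Q + 5 D Q$ ($F{\left(D,Q \right)} = 5 D Q + Q = Q + 5 D Q$)
$a{\left(t \right)} = t + 32 t^{2}$
$\frac{1}{a{\left(F{\left(0,u{\left(2,J{\left(2 \right)} \right)} \right)} \right)}} = \frac{1}{\left(-5 + 2\right) \left(1 + 5 \cdot 0\right) \left(1 + 32 \left(-5 + 2\right) \left(1 + 5 \cdot 0\right)\right)} = \frac{1}{- 3 \left(1 + 0\right) \left(1 + 32 \left(- 3 \left(1 + 0\right)\right)\right)} = \frac{1}{\left(-3\right) 1 \left(1 + 32 \left(\left(-3\right) 1\right)\right)} = \frac{1}{\left(-3\right) \left(1 + 32 \left(-3\right)\right)} = \frac{1}{\left(-3\right) \left(1 - 96\right)} = \frac{1}{\left(-3\right) \left(-95\right)} = \frac{1}{285}$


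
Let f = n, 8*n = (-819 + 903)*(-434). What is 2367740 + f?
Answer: 2363183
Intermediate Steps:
n = -4557 (n = ((-819 + 903)*(-434))/8 = (84*(-434))/8 = (⅛)*(-36456) = -4557)
f = -4557
2367740 + f = 2367740 - 4557 = 2363183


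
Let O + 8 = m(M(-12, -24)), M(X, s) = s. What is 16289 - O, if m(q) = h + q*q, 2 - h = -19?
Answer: 15700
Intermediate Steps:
h = 21 (h = 2 - 1*(-19) = 2 + 19 = 21)
m(q) = 21 + q² (m(q) = 21 + q*q = 21 + q²)
O = 589 (O = -8 + (21 + (-24)²) = -8 + (21 + 576) = -8 + 597 = 589)
16289 - O = 16289 - 1*589 = 16289 - 589 = 15700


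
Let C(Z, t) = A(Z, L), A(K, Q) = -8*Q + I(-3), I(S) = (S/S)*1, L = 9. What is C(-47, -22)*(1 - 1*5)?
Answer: 284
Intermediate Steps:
I(S) = 1 (I(S) = 1*1 = 1)
A(K, Q) = 1 - 8*Q (A(K, Q) = -8*Q + 1 = 1 - 8*Q)
C(Z, t) = -71 (C(Z, t) = 1 - 8*9 = 1 - 72 = -71)
C(-47, -22)*(1 - 1*5) = -71*(1 - 1*5) = -71*(1 - 5) = -71*(-4) = 284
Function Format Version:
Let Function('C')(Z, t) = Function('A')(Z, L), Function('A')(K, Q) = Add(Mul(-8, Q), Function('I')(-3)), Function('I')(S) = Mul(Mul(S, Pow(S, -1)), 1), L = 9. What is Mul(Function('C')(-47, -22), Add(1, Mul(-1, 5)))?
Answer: 284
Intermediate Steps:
Function('I')(S) = 1 (Function('I')(S) = Mul(1, 1) = 1)
Function('A')(K, Q) = Add(1, Mul(-8, Q)) (Function('A')(K, Q) = Add(Mul(-8, Q), 1) = Add(1, Mul(-8, Q)))
Function('C')(Z, t) = -71 (Function('C')(Z, t) = Add(1, Mul(-8, 9)) = Add(1, -72) = -71)
Mul(Function('C')(-47, -22), Add(1, Mul(-1, 5))) = Mul(-71, Add(1, Mul(-1, 5))) = Mul(-71, Add(1, -5)) = Mul(-71, -4) = 284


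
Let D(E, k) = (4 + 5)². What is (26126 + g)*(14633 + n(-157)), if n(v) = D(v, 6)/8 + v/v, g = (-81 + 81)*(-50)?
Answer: 1530369639/4 ≈ 3.8259e+8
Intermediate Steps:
D(E, k) = 81 (D(E, k) = 9² = 81)
g = 0 (g = 0*(-50) = 0)
n(v) = 89/8 (n(v) = 81/8 + v/v = 81*(⅛) + 1 = 81/8 + 1 = 89/8)
(26126 + g)*(14633 + n(-157)) = (26126 + 0)*(14633 + 89/8) = 26126*(117153/8) = 1530369639/4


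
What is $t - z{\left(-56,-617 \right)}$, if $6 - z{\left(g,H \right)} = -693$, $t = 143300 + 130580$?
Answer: $273181$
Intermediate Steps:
$t = 273880$
$z{\left(g,H \right)} = 699$ ($z{\left(g,H \right)} = 6 - -693 = 6 + 693 = 699$)
$t - z{\left(-56,-617 \right)} = 273880 - 699 = 273181$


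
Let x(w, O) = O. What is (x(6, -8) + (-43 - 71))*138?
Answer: -16836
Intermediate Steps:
(x(6, -8) + (-43 - 71))*138 = (-8 + (-43 - 71))*138 = (-8 - 114)*138 = -122*138 = -16836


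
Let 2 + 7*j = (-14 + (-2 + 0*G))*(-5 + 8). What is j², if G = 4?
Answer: 2500/49 ≈ 51.020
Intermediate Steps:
j = -50/7 (j = -2/7 + ((-14 + (-2 + 0*4))*(-5 + 8))/7 = -2/7 + ((-14 + (-2 + 0))*3)/7 = -2/7 + ((-14 - 2)*3)/7 = -2/7 + (-16*3)/7 = -2/7 + (⅐)*(-48) = -2/7 - 48/7 = -50/7 ≈ -7.1429)
j² = (-50/7)² = 2500/49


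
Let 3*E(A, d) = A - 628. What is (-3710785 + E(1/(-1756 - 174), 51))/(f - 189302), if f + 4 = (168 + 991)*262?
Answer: -21486657191/662098080 ≈ -32.452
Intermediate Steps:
E(A, d) = -628/3 + A/3 (E(A, d) = (A - 628)/3 = (-628 + A)/3 = -628/3 + A/3)
f = 303654 (f = -4 + (168 + 991)*262 = -4 + 1159*262 = -4 + 303658 = 303654)
(-3710785 + E(1/(-1756 - 174), 51))/(f - 189302) = (-3710785 + (-628/3 + 1/(3*(-1756 - 174))))/(303654 - 189302) = (-3710785 + (-628/3 + (1/3)/(-1930)))/114352 = (-3710785 + (-628/3 + (1/3)*(-1/1930)))*(1/114352) = (-3710785 + (-628/3 - 1/5790))*(1/114352) = (-3710785 - 1212041/5790)*(1/114352) = -21486657191/5790*1/114352 = -21486657191/662098080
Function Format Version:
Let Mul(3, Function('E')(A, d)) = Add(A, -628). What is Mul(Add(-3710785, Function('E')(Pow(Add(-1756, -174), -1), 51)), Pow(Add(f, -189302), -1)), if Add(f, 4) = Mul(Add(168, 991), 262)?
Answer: Rational(-21486657191, 662098080) ≈ -32.452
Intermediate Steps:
Function('E')(A, d) = Add(Rational(-628, 3), Mul(Rational(1, 3), A)) (Function('E')(A, d) = Mul(Rational(1, 3), Add(A, -628)) = Mul(Rational(1, 3), Add(-628, A)) = Add(Rational(-628, 3), Mul(Rational(1, 3), A)))
f = 303654 (f = Add(-4, Mul(Add(168, 991), 262)) = Add(-4, Mul(1159, 262)) = Add(-4, 303658) = 303654)
Mul(Add(-3710785, Function('E')(Pow(Add(-1756, -174), -1), 51)), Pow(Add(f, -189302), -1)) = Mul(Add(-3710785, Add(Rational(-628, 3), Mul(Rational(1, 3), Pow(Add(-1756, -174), -1)))), Pow(Add(303654, -189302), -1)) = Mul(Add(-3710785, Add(Rational(-628, 3), Mul(Rational(1, 3), Pow(-1930, -1)))), Pow(114352, -1)) = Mul(Add(-3710785, Add(Rational(-628, 3), Mul(Rational(1, 3), Rational(-1, 1930)))), Rational(1, 114352)) = Mul(Add(-3710785, Add(Rational(-628, 3), Rational(-1, 5790))), Rational(1, 114352)) = Mul(Add(-3710785, Rational(-1212041, 5790)), Rational(1, 114352)) = Mul(Rational(-21486657191, 5790), Rational(1, 114352)) = Rational(-21486657191, 662098080)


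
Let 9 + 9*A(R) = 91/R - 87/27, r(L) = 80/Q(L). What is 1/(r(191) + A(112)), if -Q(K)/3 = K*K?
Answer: -47279376/59972843 ≈ -0.78835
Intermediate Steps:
Q(K) = -3*K² (Q(K) = -3*K*K = -3*K²)
r(L) = -80/(3*L²) (r(L) = 80/((-3*L²)) = 80*(-1/(3*L²)) = -80/(3*L²))
A(R) = -110/81 + 91/(9*R) (A(R) = -1 + (91/R - 87/27)/9 = -1 + (91/R - 87*1/27)/9 = -1 + (91/R - 29/9)/9 = -1 + (-29/9 + 91/R)/9 = -1 + (-29/81 + 91/(9*R)) = -110/81 + 91/(9*R))
1/(r(191) + A(112)) = 1/(-80/3/191² + (1/81)*(819 - 110*112)/112) = 1/(-80/3*1/36481 + (1/81)*(1/112)*(819 - 12320)) = 1/(-80/109443 + (1/81)*(1/112)*(-11501)) = 1/(-80/109443 - 1643/1296) = 1/(-59972843/47279376) = -47279376/59972843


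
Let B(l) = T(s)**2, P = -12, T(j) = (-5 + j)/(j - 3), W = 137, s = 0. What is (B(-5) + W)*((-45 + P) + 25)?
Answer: -40256/9 ≈ -4472.9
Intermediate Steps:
T(j) = (-5 + j)/(-3 + j)
B(l) = 25/9 (B(l) = ((-5 + 0)/(-3 + 0))**2 = (-5/(-3))**2 = (-1/3*(-5))**2 = (5/3)**2 = 25/9)
(B(-5) + W)*((-45 + P) + 25) = (25/9 + 137)*((-45 - 12) + 25) = 1258*(-57 + 25)/9 = (1258/9)*(-32) = -40256/9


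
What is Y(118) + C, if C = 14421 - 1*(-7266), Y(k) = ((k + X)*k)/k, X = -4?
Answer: 21801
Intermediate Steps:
Y(k) = -4 + k (Y(k) = ((k - 4)*k)/k = ((-4 + k)*k)/k = (k*(-4 + k))/k = -4 + k)
C = 21687 (C = 14421 + 7266 = 21687)
Y(118) + C = (-4 + 118) + 21687 = 114 + 21687 = 21801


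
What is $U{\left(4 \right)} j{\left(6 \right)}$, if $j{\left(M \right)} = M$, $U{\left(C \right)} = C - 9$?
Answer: $-30$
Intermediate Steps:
$U{\left(C \right)} = -9 + C$
$U{\left(4 \right)} j{\left(6 \right)} = \left(-9 + 4\right) 6 = \left(-5\right) 6 = -30$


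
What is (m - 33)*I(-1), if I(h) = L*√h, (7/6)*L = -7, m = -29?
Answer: 372*I ≈ 372.0*I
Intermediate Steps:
L = -6 (L = (6/7)*(-7) = -6)
I(h) = -6*√h
(m - 33)*I(-1) = (-29 - 33)*(-6*I) = -(-372)*I = 372*I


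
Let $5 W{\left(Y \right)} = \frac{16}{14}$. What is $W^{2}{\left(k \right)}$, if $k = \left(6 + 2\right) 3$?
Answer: $\frac{64}{1225} \approx 0.052245$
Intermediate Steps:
$k = 24$ ($k = 8 \cdot 3 = 24$)
$W{\left(Y \right)} = \frac{8}{35}$ ($W{\left(Y \right)} = \frac{16 \cdot \frac{1}{14}}{5} = \frac{1}{5} \cdot \frac{8}{7} = \frac{8}{35}$)
$W^{2}{\left(k \right)} = \left(\frac{8}{35}\right)^{2} = \frac{64}{1225}$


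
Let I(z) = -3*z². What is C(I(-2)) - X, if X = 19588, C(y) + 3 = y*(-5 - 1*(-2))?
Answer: -19555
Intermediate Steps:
C(y) = -3 - 3*y (C(y) = -3 + y*(-5 - 1*(-2)) = -3 + y*(-5 + 2) = -3 + y*(-3) = -3 - 3*y)
C(I(-2)) - X = (-3 - (-9)*(-2)²) - 1*19588 = (-3 - (-9)*4) - 19588 = (-3 - 3*(-12)) - 19588 = (-3 + 36) - 19588 = 33 - 19588 = -19555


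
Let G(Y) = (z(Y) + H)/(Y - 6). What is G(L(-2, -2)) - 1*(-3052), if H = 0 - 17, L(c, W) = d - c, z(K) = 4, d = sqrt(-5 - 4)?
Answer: 76352/25 + 39*I/25 ≈ 3054.1 + 1.56*I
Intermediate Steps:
d = 3*I (d = sqrt(-9) = 3*I ≈ 3.0*I)
L(c, W) = -c + 3*I (L(c, W) = 3*I - c = -c + 3*I)
H = -17
G(Y) = -13/(-6 + Y) (G(Y) = (4 - 17)/(Y - 6) = -13/(-6 + Y))
G(L(-2, -2)) - 1*(-3052) = -13/(-6 + (-1*(-2) + 3*I)) - 1*(-3052) = -13/(-6 + (2 + 3*I)) + 3052 = -13*(-4 - 3*I)/25 + 3052 = 3052 - 13*(-4 - 3*I)/25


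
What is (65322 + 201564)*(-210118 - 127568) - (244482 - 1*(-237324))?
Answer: -90124147602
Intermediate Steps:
(65322 + 201564)*(-210118 - 127568) - (244482 - 1*(-237324)) = 266886*(-337686) - (244482 + 237324) = -90123665796 - 1*481806 = -90123665796 - 481806 = -90124147602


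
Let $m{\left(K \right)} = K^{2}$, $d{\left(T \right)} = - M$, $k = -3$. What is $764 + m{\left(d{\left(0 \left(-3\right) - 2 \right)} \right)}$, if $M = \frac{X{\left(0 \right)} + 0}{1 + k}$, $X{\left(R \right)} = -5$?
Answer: $\frac{3081}{4} \approx 770.25$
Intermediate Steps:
$M = \frac{5}{2}$ ($M = \frac{-5 + 0}{1 - 3} = - \frac{5}{-2} = \left(-5\right) \left(- \frac{1}{2}\right) = \frac{5}{2} \approx 2.5$)
$d{\left(T \right)} = - \frac{5}{2}$ ($d{\left(T \right)} = \left(-1\right) \frac{5}{2} = - \frac{5}{2}$)
$764 + m{\left(d{\left(0 \left(-3\right) - 2 \right)} \right)} = 764 + \left(- \frac{5}{2}\right)^{2} = 764 + \frac{25}{4} = \frac{3081}{4}$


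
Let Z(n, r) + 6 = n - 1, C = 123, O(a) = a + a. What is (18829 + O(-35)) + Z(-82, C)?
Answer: 18670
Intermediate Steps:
O(a) = 2*a
Z(n, r) = -7 + n (Z(n, r) = -6 + (n - 1) = -6 + (-1 + n) = -7 + n)
(18829 + O(-35)) + Z(-82, C) = (18829 + 2*(-35)) + (-7 - 82) = (18829 - 70) - 89 = 18759 - 89 = 18670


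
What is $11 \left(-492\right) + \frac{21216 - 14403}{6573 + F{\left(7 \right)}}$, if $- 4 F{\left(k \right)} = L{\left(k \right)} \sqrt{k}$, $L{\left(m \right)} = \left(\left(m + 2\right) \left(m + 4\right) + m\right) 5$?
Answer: $- \frac{133206826128}{24617963} + \frac{3610890 \sqrt{7}}{172325741} \approx -5410.9$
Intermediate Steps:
$L{\left(m \right)} = 5 m + 5 \left(2 + m\right) \left(4 + m\right)$ ($L{\left(m \right)} = \left(\left(2 + m\right) \left(4 + m\right) + m\right) 5 = \left(m + \left(2 + m\right) \left(4 + m\right)\right) 5 = 5 m + 5 \left(2 + m\right) \left(4 + m\right)$)
$F{\left(k \right)} = - \frac{\sqrt{k} \left(40 + 5 k^{2} + 35 k\right)}{4}$ ($F{\left(k \right)} = - \frac{\left(40 + 5 k^{2} + 35 k\right) \sqrt{k}}{4} = - \frac{\sqrt{k} \left(40 + 5 k^{2} + 35 k\right)}{4}$)
$11 \left(-492\right) + \frac{21216 - 14403}{6573 + F{\left(7 \right)}} = 11 \left(-492\right) + \frac{21216 - 14403}{6573 + \frac{5 \sqrt{7} \left(-8 - 7^{2} - 49\right)}{4}} = -5412 + \frac{6813}{6573 + \frac{5 \sqrt{7} \left(-8 - 49 - 49\right)}{4}} = -5412 + \frac{6813}{6573 + \frac{5}{4} \sqrt{7} \left(-106\right)} = -5412 + \frac{6813}{6573 - \frac{265 \sqrt{7}}{2}}$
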